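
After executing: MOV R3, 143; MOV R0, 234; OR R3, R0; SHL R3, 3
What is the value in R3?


Register state trace:
  MOV R3, 143  → R3 = 143 (0b10001111)
  MOV R0, 234  → R0 = 234 (0b11101010)
  OR R3, R0  → R3 = 143 OR 234 = 239 (0b11101111)
  SHL R3, 3  → R3 = 239 << 3 = 1912
Final: R3 = 1912

1912


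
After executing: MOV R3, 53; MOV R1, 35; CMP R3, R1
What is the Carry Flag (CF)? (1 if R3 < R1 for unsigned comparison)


Register state trace:
  MOV R3, 53  → R3 = 53
  MOV R1, 35  → R1 = 35
  CMP R3, R1  → unsigned 53 - 35: no borrow
  53 >= 35, so CF = 0
CF = 0

0


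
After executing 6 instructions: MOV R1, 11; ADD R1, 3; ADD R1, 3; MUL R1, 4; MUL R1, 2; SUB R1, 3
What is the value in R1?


Register state trace:
  MOV R1, 11  → R1 = 11
  ADD R1, 3  → R1 = 11 + 3 = 14
  ADD R1, 3  → R1 = 14 + 3 = 17
  MUL R1, 4  → R1 = 17 * 4 = 68
  MUL R1, 2  → R1 = 68 * 2 = 136
  SUB R1, 3  → R1 = 136 - 3 = 133
Final: R1 = 133

133


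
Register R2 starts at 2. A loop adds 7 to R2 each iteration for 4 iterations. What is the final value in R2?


Starting value: R2 = 2
  Iter 1: R2 = 2 + 7 = 9
  Iter 2: R2 = 9 + 7 = 16
  Iter 3: R2 = 16 + 7 = 23
  Iter 4: R2 = 23 + 7 = 30
Final: R2 = 30

30


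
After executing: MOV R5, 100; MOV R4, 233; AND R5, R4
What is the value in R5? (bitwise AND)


Register state trace:
  MOV R5, 100  → R5 = 100 (0b01100100)
  MOV R4, 233  → R4 = 233 (0b11101001)
  AND R5, R4  → R5 = 100 AND 233 = 96 (0b01100000)
Final: R5 = 96

96


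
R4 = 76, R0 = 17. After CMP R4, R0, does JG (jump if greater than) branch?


Trace:
  R4 = 76, R0 = 17
  CMP R4, R0  → compares 76 vs 17
  JG checks: is 76 greater than 17?
  76 > 17, so condition is true
Branch taken: Yes

Yes


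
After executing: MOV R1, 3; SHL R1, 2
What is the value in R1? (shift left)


Register state trace:
  MOV R1, 3  → R1 = 3
  SHL R1, 2  → R1 = 3 << 2 = 3 * 2^2 = 12
Final: R1 = 12

12


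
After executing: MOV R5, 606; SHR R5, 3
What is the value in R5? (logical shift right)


Register state trace:
  MOV R5, 606  → R5 = 606
  SHR R5, 3  → R5 = 606 >> 3 = 606 // 2^3 = 75
Final: R5 = 75

75


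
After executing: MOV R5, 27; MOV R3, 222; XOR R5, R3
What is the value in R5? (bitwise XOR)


Register state trace:
  MOV R5, 27  → R5 = 27 (0b00011011)
  MOV R3, 222  → R3 = 222 (0b11011110)
  XOR R5, R3  → R5 = 27 XOR 222 = 197 (0b11000101)
Final: R5 = 197

197


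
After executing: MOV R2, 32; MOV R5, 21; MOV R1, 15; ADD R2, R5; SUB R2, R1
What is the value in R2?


Register state trace:
  MOV R2, 32  → R2 = 32
  MOV R5, 21  → R5 = 21
  MOV R1, 15  → R1 = 15
  ADD R2, R5  → R2 = 32 + 21 = 53
  SUB R2, R1  → R2 = 53 - 15 = 38
Final: R2 = 38

38


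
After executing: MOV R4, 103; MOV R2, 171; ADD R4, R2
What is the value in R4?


Register state trace:
  MOV R4, 103  → R4 = 103
  MOV R2, 171  → R2 = 171
  ADD R4, R2  → R4 = 103 + 171 = 274
Final: R4 = 274

274


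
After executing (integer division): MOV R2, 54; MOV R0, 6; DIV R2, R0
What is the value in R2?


Register state trace:
  MOV R2, 54  → R2 = 54
  MOV R0, 6  → R0 = 6
  DIV R2, R0  → R2 = 54 // 6 = 9
Final: R2 = 9

9


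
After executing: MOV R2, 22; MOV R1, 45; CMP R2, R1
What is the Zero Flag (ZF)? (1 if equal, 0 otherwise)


Register state trace:
  MOV R2, 22  → R2 = 22
  MOV R1, 45  → R1 = 45
  CMP R2, R1  → computes 22 - 45 = -23
  Result is nonzero, so values are not equal
ZF = 0

0


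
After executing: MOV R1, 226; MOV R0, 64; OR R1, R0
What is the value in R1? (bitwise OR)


Register state trace:
  MOV R1, 226  → R1 = 226 (0b11100010)
  MOV R0, 64  → R0 = 64 (0b01000000)
  OR R1, R0   → R1 = 226 OR 64 = 226 (0b11100010)
Final: R1 = 226

226


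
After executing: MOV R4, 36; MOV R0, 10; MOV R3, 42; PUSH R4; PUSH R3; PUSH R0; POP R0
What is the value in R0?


Stack trace (top is rightmost):
  MOV R4, 36  → R4 = 36
  MOV R0, 10  → R0 = 10
  MOV R3, 42  → R3 = 42
  PUSH R4  → stack: [36]
  PUSH R3  → stack: [36, 42]
  PUSH R0  → stack: [36, 42, 10]
  POP R0  → R0 = 10, stack: [36, 42]
Final: R0 = 10

10


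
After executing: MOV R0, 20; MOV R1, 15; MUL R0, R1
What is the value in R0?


Register state trace:
  MOV R0, 20  → R0 = 20
  MOV R1, 15  → R1 = 15
  MUL R0, R1  → R0 = 20 * 15 = 300
Final: R0 = 300

300


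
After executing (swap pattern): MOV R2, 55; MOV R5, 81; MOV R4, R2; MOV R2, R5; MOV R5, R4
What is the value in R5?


Register state trace (swap pattern):
  MOV R2, 55  → R2 = 55
  MOV R5, 81  → R5 = 81
  MOV R4, R2  → R4 = 55  (save R2)
  MOV R2, R5  → R2 = 81  (R2 gets R5's value)
  MOV R5, R4  → R5 = 55  (R5 gets saved value)
Final: R5 = 55

55


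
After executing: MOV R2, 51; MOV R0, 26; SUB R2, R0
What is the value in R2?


Register state trace:
  MOV R2, 51  → R2 = 51
  MOV R0, 26  → R0 = 26
  SUB R2, R0  → R2 = 51 - 26 = 25
Final: R2 = 25

25


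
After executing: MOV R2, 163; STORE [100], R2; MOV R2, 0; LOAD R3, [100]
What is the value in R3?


Register and memory trace:
  MOV R2, 163  → R2 = 163
  STORE [100], R2  → mem[100] = 163
  MOV R2, 0  → R2 = 0
  LOAD R3, [100]  → R3 = mem[100] = 163
Final: R3 = 163

163


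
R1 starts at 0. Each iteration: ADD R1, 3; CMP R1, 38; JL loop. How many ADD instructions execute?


Loop trace (R1 starts at 0, target 38, step 3):
  ADD #1: R1 = 0 + 3 = 3  → 3 < 38, loop
  ADD #2: R1 = 3 + 3 = 6  → 6 < 38, loop
  ADD #3: R1 = 6 + 3 = 9  → 9 < 38, loop
  ADD #4: R1 = 9 + 3 = 12  → 12 < 38, loop
  ADD #5: R1 = 12 + 3 = 15  → 15 < 38, loop
  ADD #6: R1 = 15 + 3 = 18  → 18 < 38, loop
  ADD #7: R1 = 18 + 3 = 21  → 21 < 38, loop
  ADD #8: R1 = 21 + 3 = 24  → 24 < 38, loop
  ADD #9: R1 = 24 + 3 = 27  → 27 < 38, loop
  ADD #10: R1 = 27 + 3 = 30  → 30 < 38, loop
  ADD #11: R1 = 30 + 3 = 33  → 33 < 38, loop
  ADD #12: R1 = 33 + 3 = 36  → 36 < 38, loop
  ADD #13: R1 = 36 + 3 = 39  → 39 >= 38, exit
Total ADD instructions: 13

13


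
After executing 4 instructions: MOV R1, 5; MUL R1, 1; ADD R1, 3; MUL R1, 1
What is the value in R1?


Register state trace:
  MOV R1, 5  → R1 = 5
  MUL R1, 1  → R1 = 5 * 1 = 5
  ADD R1, 3  → R1 = 5 + 3 = 8
  MUL R1, 1  → R1 = 8 * 1 = 8
Final: R1 = 8

8


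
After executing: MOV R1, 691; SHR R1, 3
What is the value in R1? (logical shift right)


Register state trace:
  MOV R1, 691  → R1 = 691
  SHR R1, 3  → R1 = 691 >> 3 = 691 // 2^3 = 86
Final: R1 = 86

86


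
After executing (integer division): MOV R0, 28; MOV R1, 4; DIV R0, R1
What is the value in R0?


Register state trace:
  MOV R0, 28  → R0 = 28
  MOV R1, 4  → R1 = 4
  DIV R0, R1  → R0 = 28 // 4 = 7
Final: R0 = 7

7


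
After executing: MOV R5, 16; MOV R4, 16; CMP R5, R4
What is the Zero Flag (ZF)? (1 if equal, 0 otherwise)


Register state trace:
  MOV R5, 16  → R5 = 16
  MOV R4, 16  → R4 = 16
  CMP R5, R4  → computes 16 - 16 = 0
  Result is zero, so values are equal
ZF = 1

1


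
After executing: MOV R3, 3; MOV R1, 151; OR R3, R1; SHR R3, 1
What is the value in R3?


Register state trace:
  MOV R3, 3  → R3 = 3 (0b00000011)
  MOV R1, 151  → R1 = 151 (0b10010111)
  OR R3, R1  → R3 = 3 OR 151 = 151 (0b10010111)
  SHR R3, 1  → R3 = 151 >> 1 = 75
Final: R3 = 75

75


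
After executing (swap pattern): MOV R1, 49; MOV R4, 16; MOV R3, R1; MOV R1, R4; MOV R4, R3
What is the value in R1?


Register state trace (swap pattern):
  MOV R1, 49  → R1 = 49
  MOV R4, 16  → R4 = 16
  MOV R3, R1  → R3 = 49  (save R1)
  MOV R1, R4  → R1 = 16  (R1 gets R4's value)
  MOV R4, R3  → R4 = 49  (R4 gets saved value)
Final: R1 = 16

16


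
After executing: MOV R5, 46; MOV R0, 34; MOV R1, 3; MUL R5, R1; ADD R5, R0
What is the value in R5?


Register state trace:
  MOV R5, 46  → R5 = 46
  MOV R0, 34  → R0 = 34
  MOV R1, 3  → R1 = 3
  MUL R5, R1  → R5 = 46 * 3 = 138
  ADD R5, R0  → R5 = 138 + 34 = 172
Final: R5 = 172

172


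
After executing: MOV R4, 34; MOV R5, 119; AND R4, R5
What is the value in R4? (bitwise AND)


Register state trace:
  MOV R4, 34  → R4 = 34 (0b00100010)
  MOV R5, 119  → R5 = 119 (0b01110111)
  AND R4, R5  → R4 = 34 AND 119 = 34 (0b00100010)
Final: R4 = 34

34


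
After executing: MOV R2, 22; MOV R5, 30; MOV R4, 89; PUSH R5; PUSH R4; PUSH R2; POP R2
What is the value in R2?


Stack trace (top is rightmost):
  MOV R2, 22  → R2 = 22
  MOV R5, 30  → R5 = 30
  MOV R4, 89  → R4 = 89
  PUSH R5  → stack: [30]
  PUSH R4  → stack: [30, 89]
  PUSH R2  → stack: [30, 89, 22]
  POP R2  → R2 = 22, stack: [30, 89]
Final: R2 = 22

22


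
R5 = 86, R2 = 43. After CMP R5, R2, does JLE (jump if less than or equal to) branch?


Trace:
  R5 = 86, R2 = 43
  CMP R5, R2  → compares 86 vs 43
  JLE checks: is 86 less than or equal to 43?
  86 > 43, so condition is false
Branch taken: No

No


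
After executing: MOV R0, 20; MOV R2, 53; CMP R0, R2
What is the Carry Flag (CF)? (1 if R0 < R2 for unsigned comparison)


Register state trace:
  MOV R0, 20  → R0 = 20
  MOV R2, 53  → R2 = 53
  CMP R0, R2  → unsigned 20 - 53: borrow occurs
  20 < 53, so CF = 1
CF = 1

1


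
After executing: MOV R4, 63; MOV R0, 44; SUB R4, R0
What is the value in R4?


Register state trace:
  MOV R4, 63  → R4 = 63
  MOV R0, 44  → R0 = 44
  SUB R4, R0  → R4 = 63 - 44 = 19
Final: R4 = 19

19


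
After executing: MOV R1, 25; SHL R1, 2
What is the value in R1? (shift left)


Register state trace:
  MOV R1, 25  → R1 = 25
  SHL R1, 2  → R1 = 25 << 2 = 25 * 2^2 = 100
Final: R1 = 100

100


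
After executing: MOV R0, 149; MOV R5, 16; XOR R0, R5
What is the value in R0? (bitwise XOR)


Register state trace:
  MOV R0, 149  → R0 = 149 (0b10010101)
  MOV R5, 16  → R5 = 16 (0b00010000)
  XOR R0, R5  → R0 = 149 XOR 16 = 133 (0b10000101)
Final: R0 = 133

133


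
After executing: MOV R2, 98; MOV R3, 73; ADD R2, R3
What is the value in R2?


Register state trace:
  MOV R2, 98  → R2 = 98
  MOV R3, 73  → R3 = 73
  ADD R2, R3  → R2 = 98 + 73 = 171
Final: R2 = 171

171


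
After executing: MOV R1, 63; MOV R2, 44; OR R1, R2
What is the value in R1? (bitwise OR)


Register state trace:
  MOV R1, 63  → R1 = 63 (0b00111111)
  MOV R2, 44  → R2 = 44 (0b00101100)
  OR R1, R2   → R1 = 63 OR 44 = 63 (0b00111111)
Final: R1 = 63

63


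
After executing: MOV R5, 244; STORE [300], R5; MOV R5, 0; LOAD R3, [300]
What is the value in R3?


Register and memory trace:
  MOV R5, 244  → R5 = 244
  STORE [300], R5  → mem[300] = 244
  MOV R5, 0  → R5 = 0
  LOAD R3, [300]  → R3 = mem[300] = 244
Final: R3 = 244

244


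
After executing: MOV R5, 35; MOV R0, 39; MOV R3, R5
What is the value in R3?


Register state trace:
  MOV R5, 35  → R5 = 35
  MOV R0, 39  → R0 = 39
  MOV R3, R5  → R3 = 35
Final: R3 = 35

35


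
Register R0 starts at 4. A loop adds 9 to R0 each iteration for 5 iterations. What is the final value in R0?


Starting value: R0 = 4
  Iter 1: R0 = 4 + 9 = 13
  Iter 2: R0 = 13 + 9 = 22
  Iter 3: R0 = 22 + 9 = 31
  Iter 4: R0 = 31 + 9 = 40
  Iter 5: R0 = 40 + 9 = 49
Final: R0 = 49

49


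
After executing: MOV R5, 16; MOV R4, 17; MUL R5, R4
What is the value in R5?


Register state trace:
  MOV R5, 16  → R5 = 16
  MOV R4, 17  → R4 = 17
  MUL R5, R4  → R5 = 16 * 17 = 272
Final: R5 = 272

272


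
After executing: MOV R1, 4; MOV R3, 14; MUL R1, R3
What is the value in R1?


Register state trace:
  MOV R1, 4  → R1 = 4
  MOV R3, 14  → R3 = 14
  MUL R1, R3  → R1 = 4 * 14 = 56
Final: R1 = 56

56


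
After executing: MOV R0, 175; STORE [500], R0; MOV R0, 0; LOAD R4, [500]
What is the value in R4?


Register and memory trace:
  MOV R0, 175  → R0 = 175
  STORE [500], R0  → mem[500] = 175
  MOV R0, 0  → R0 = 0
  LOAD R4, [500]  → R4 = mem[500] = 175
Final: R4 = 175

175


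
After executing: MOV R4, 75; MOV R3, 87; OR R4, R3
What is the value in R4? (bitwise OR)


Register state trace:
  MOV R4, 75  → R4 = 75 (0b01001011)
  MOV R3, 87  → R3 = 87 (0b01010111)
  OR R4, R3   → R4 = 75 OR 87 = 95 (0b01011111)
Final: R4 = 95

95


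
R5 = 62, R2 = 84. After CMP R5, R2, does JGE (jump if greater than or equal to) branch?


Trace:
  R5 = 62, R2 = 84
  CMP R5, R2  → compares 62 vs 84
  JGE checks: is 62 greater than or equal to 84?
  62 < 84, so condition is false
Branch taken: No

No


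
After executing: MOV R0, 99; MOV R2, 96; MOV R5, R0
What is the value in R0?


Register state trace:
  MOV R0, 99  → R0 = 99
  MOV R2, 96  → R2 = 96
  MOV R5, R0  → R5 = 99
Final: R0 = 99

99


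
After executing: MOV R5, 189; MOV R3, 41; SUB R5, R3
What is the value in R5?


Register state trace:
  MOV R5, 189  → R5 = 189
  MOV R3, 41  → R3 = 41
  SUB R5, R3  → R5 = 189 - 41 = 148
Final: R5 = 148

148


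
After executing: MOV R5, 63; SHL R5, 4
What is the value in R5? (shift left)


Register state trace:
  MOV R5, 63  → R5 = 63
  SHL R5, 4  → R5 = 63 << 4 = 63 * 2^4 = 1008
Final: R5 = 1008

1008


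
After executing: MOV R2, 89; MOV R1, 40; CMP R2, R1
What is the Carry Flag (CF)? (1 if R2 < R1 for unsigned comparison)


Register state trace:
  MOV R2, 89  → R2 = 89
  MOV R1, 40  → R1 = 40
  CMP R2, R1  → unsigned 89 - 40: no borrow
  89 >= 40, so CF = 0
CF = 0

0


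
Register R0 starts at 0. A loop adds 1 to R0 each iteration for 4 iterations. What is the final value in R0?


Starting value: R0 = 0
  Iter 1: R0 = 0 + 1 = 1
  Iter 2: R0 = 1 + 1 = 2
  Iter 3: R0 = 2 + 1 = 3
  Iter 4: R0 = 3 + 1 = 4
Final: R0 = 4

4


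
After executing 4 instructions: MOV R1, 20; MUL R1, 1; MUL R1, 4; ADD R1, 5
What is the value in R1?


Register state trace:
  MOV R1, 20  → R1 = 20
  MUL R1, 1  → R1 = 20 * 1 = 20
  MUL R1, 4  → R1 = 20 * 4 = 80
  ADD R1, 5  → R1 = 80 + 5 = 85
Final: R1 = 85

85


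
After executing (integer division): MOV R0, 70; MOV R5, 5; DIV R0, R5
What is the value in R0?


Register state trace:
  MOV R0, 70  → R0 = 70
  MOV R5, 5  → R5 = 5
  DIV R0, R5  → R0 = 70 // 5 = 14
Final: R0 = 14

14


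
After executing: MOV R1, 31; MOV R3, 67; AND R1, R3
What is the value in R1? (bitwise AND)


Register state trace:
  MOV R1, 31  → R1 = 31 (0b00011111)
  MOV R3, 67  → R3 = 67 (0b01000011)
  AND R1, R3  → R1 = 31 AND 67 = 3 (0b00000011)
Final: R1 = 3

3


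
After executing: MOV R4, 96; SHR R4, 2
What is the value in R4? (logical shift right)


Register state trace:
  MOV R4, 96  → R4 = 96
  SHR R4, 2  → R4 = 96 >> 2 = 96 // 2^2 = 24
Final: R4 = 24

24


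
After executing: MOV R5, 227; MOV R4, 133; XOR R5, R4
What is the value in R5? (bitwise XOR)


Register state trace:
  MOV R5, 227  → R5 = 227 (0b11100011)
  MOV R4, 133  → R4 = 133 (0b10000101)
  XOR R5, R4  → R5 = 227 XOR 133 = 102 (0b01100110)
Final: R5 = 102

102


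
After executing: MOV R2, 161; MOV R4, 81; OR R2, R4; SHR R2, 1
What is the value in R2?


Register state trace:
  MOV R2, 161  → R2 = 161 (0b10100001)
  MOV R4, 81  → R4 = 81 (0b01010001)
  OR R2, R4  → R2 = 161 OR 81 = 241 (0b11110001)
  SHR R2, 1  → R2 = 241 >> 1 = 120
Final: R2 = 120

120


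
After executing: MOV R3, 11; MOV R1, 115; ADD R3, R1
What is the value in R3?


Register state trace:
  MOV R3, 11  → R3 = 11
  MOV R1, 115  → R1 = 115
  ADD R3, R1  → R3 = 11 + 115 = 126
Final: R3 = 126

126


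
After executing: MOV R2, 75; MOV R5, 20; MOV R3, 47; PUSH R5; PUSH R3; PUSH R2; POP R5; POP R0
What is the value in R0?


Stack trace (top is rightmost):
  MOV R2, 75  → R2 = 75
  MOV R5, 20  → R5 = 20
  MOV R3, 47  → R3 = 47
  PUSH R5  → stack: [20]
  PUSH R3  → stack: [20, 47]
  PUSH R2  → stack: [20, 47, 75]
  POP R5  → R5 = 75, stack: [20, 47]
  POP R0  → R0 = 47, stack: [20]
Final: R0 = 47

47


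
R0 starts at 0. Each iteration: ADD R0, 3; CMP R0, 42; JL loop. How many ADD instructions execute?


Loop trace (R0 starts at 0, target 42, step 3):
  ADD #1: R0 = 0 + 3 = 3  → 3 < 42, loop
  ADD #2: R0 = 3 + 3 = 6  → 6 < 42, loop
  ADD #3: R0 = 6 + 3 = 9  → 9 < 42, loop
  ADD #4: R0 = 9 + 3 = 12  → 12 < 42, loop
  ADD #5: R0 = 12 + 3 = 15  → 15 < 42, loop
  ADD #6: R0 = 15 + 3 = 18  → 18 < 42, loop
  ADD #7: R0 = 18 + 3 = 21  → 21 < 42, loop
  ADD #8: R0 = 21 + 3 = 24  → 24 < 42, loop
  ADD #9: R0 = 24 + 3 = 27  → 27 < 42, loop
  ADD #10: R0 = 27 + 3 = 30  → 30 < 42, loop
  ADD #11: R0 = 30 + 3 = 33  → 33 < 42, loop
  ADD #12: R0 = 33 + 3 = 36  → 36 < 42, loop
  ADD #13: R0 = 36 + 3 = 39  → 39 < 42, loop
  ADD #14: R0 = 39 + 3 = 42  → 42 >= 42, exit
Total ADD instructions: 14

14


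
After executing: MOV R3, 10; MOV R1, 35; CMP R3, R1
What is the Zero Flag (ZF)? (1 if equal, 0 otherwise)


Register state trace:
  MOV R3, 10  → R3 = 10
  MOV R1, 35  → R1 = 35
  CMP R3, R1  → computes 10 - 35 = -25
  Result is nonzero, so values are not equal
ZF = 0

0


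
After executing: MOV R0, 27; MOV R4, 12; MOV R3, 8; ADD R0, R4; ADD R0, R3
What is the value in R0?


Register state trace:
  MOV R0, 27  → R0 = 27
  MOV R4, 12  → R4 = 12
  MOV R3, 8  → R3 = 8
  ADD R0, R4  → R0 = 27 + 12 = 39
  ADD R0, R3  → R0 = 39 + 8 = 47
Final: R0 = 47

47


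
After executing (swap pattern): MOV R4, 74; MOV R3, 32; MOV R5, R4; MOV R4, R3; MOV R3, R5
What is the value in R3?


Register state trace (swap pattern):
  MOV R4, 74  → R4 = 74
  MOV R3, 32  → R3 = 32
  MOV R5, R4  → R5 = 74  (save R4)
  MOV R4, R3  → R4 = 32  (R4 gets R3's value)
  MOV R3, R5  → R3 = 74  (R3 gets saved value)
Final: R3 = 74

74


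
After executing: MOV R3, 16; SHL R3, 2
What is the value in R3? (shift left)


Register state trace:
  MOV R3, 16  → R3 = 16
  SHL R3, 2  → R3 = 16 << 2 = 16 * 2^2 = 64
Final: R3 = 64

64


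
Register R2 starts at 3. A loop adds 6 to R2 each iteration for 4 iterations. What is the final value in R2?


Starting value: R2 = 3
  Iter 1: R2 = 3 + 6 = 9
  Iter 2: R2 = 9 + 6 = 15
  Iter 3: R2 = 15 + 6 = 21
  Iter 4: R2 = 21 + 6 = 27
Final: R2 = 27

27


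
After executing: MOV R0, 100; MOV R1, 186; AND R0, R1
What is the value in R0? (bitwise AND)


Register state trace:
  MOV R0, 100  → R0 = 100 (0b01100100)
  MOV R1, 186  → R1 = 186 (0b10111010)
  AND R0, R1  → R0 = 100 AND 186 = 32 (0b00100000)
Final: R0 = 32

32


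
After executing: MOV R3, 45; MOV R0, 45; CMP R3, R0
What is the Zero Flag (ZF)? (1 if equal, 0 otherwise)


Register state trace:
  MOV R3, 45  → R3 = 45
  MOV R0, 45  → R0 = 45
  CMP R3, R0  → computes 45 - 45 = 0
  Result is zero, so values are equal
ZF = 1

1


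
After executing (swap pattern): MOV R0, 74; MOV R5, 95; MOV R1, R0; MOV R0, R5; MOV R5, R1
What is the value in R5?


Register state trace (swap pattern):
  MOV R0, 74  → R0 = 74
  MOV R5, 95  → R5 = 95
  MOV R1, R0  → R1 = 74  (save R0)
  MOV R0, R5  → R0 = 95  (R0 gets R5's value)
  MOV R5, R1  → R5 = 74  (R5 gets saved value)
Final: R5 = 74

74


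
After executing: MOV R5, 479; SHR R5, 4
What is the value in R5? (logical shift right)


Register state trace:
  MOV R5, 479  → R5 = 479
  SHR R5, 4  → R5 = 479 >> 4 = 479 // 2^4 = 29
Final: R5 = 29

29


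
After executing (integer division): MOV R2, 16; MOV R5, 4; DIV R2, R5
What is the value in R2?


Register state trace:
  MOV R2, 16  → R2 = 16
  MOV R5, 4  → R5 = 4
  DIV R2, R5  → R2 = 16 // 4 = 4
Final: R2 = 4

4


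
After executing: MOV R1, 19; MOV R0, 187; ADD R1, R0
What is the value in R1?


Register state trace:
  MOV R1, 19  → R1 = 19
  MOV R0, 187  → R0 = 187
  ADD R1, R0  → R1 = 19 + 187 = 206
Final: R1 = 206

206


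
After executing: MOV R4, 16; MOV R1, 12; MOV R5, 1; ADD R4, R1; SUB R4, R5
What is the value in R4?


Register state trace:
  MOV R4, 16  → R4 = 16
  MOV R1, 12  → R1 = 12
  MOV R5, 1  → R5 = 1
  ADD R4, R1  → R4 = 16 + 12 = 28
  SUB R4, R5  → R4 = 28 - 1 = 27
Final: R4 = 27

27


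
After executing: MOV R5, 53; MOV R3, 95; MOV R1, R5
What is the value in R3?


Register state trace:
  MOV R5, 53  → R5 = 53
  MOV R3, 95  → R3 = 95
  MOV R1, R5  → R1 = 53
Final: R3 = 95

95


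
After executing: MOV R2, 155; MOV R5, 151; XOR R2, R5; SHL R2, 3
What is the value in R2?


Register state trace:
  MOV R2, 155  → R2 = 155 (0b10011011)
  MOV R5, 151  → R5 = 151 (0b10010111)
  XOR R2, R5  → R2 = 155 XOR 151 = 12 (0b00001100)
  SHL R2, 3  → R2 = 12 << 3 = 96
Final: R2 = 96

96


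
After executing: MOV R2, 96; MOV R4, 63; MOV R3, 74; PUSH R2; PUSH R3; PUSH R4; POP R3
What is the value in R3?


Stack trace (top is rightmost):
  MOV R2, 96  → R2 = 96
  MOV R4, 63  → R4 = 63
  MOV R3, 74  → R3 = 74
  PUSH R2  → stack: [96]
  PUSH R3  → stack: [96, 74]
  PUSH R4  → stack: [96, 74, 63]
  POP R3  → R3 = 63, stack: [96, 74]
Final: R3 = 63

63


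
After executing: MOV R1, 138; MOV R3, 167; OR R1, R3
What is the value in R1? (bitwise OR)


Register state trace:
  MOV R1, 138  → R1 = 138 (0b10001010)
  MOV R3, 167  → R3 = 167 (0b10100111)
  OR R1, R3   → R1 = 138 OR 167 = 175 (0b10101111)
Final: R1 = 175

175


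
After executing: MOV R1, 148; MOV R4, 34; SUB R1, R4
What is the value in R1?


Register state trace:
  MOV R1, 148  → R1 = 148
  MOV R4, 34  → R4 = 34
  SUB R1, R4  → R1 = 148 - 34 = 114
Final: R1 = 114

114


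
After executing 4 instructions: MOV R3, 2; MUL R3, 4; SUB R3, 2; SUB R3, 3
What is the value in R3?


Register state trace:
  MOV R3, 2  → R3 = 2
  MUL R3, 4  → R3 = 2 * 4 = 8
  SUB R3, 2  → R3 = 8 - 2 = 6
  SUB R3, 3  → R3 = 6 - 3 = 3
Final: R3 = 3

3


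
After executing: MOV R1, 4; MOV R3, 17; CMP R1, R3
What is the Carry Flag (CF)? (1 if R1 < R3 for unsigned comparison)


Register state trace:
  MOV R1, 4  → R1 = 4
  MOV R3, 17  → R3 = 17
  CMP R1, R3  → unsigned 4 - 17: borrow occurs
  4 < 17, so CF = 1
CF = 1

1


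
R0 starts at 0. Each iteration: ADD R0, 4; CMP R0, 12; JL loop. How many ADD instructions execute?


Loop trace (R0 starts at 0, target 12, step 4):
  ADD #1: R0 = 0 + 4 = 4  → 4 < 12, loop
  ADD #2: R0 = 4 + 4 = 8  → 8 < 12, loop
  ADD #3: R0 = 8 + 4 = 12  → 12 >= 12, exit
Total ADD instructions: 3

3


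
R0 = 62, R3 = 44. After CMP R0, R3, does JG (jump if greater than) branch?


Trace:
  R0 = 62, R3 = 44
  CMP R0, R3  → compares 62 vs 44
  JG checks: is 62 greater than 44?
  62 > 44, so condition is true
Branch taken: Yes

Yes


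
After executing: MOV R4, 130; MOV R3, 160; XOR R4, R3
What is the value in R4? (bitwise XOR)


Register state trace:
  MOV R4, 130  → R4 = 130 (0b10000010)
  MOV R3, 160  → R3 = 160 (0b10100000)
  XOR R4, R3  → R4 = 130 XOR 160 = 34 (0b00100010)
Final: R4 = 34

34


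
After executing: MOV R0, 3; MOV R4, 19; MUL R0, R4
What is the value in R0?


Register state trace:
  MOV R0, 3  → R0 = 3
  MOV R4, 19  → R4 = 19
  MUL R0, R4  → R0 = 3 * 19 = 57
Final: R0 = 57

57


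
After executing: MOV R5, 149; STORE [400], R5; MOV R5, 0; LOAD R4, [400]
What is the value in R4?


Register and memory trace:
  MOV R5, 149  → R5 = 149
  STORE [400], R5  → mem[400] = 149
  MOV R5, 0  → R5 = 0
  LOAD R4, [400]  → R4 = mem[400] = 149
Final: R4 = 149

149


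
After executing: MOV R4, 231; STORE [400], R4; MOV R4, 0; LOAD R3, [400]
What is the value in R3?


Register and memory trace:
  MOV R4, 231  → R4 = 231
  STORE [400], R4  → mem[400] = 231
  MOV R4, 0  → R4 = 0
  LOAD R3, [400]  → R3 = mem[400] = 231
Final: R3 = 231

231


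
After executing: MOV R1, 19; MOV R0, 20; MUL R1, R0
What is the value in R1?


Register state trace:
  MOV R1, 19  → R1 = 19
  MOV R0, 20  → R0 = 20
  MUL R1, R0  → R1 = 19 * 20 = 380
Final: R1 = 380

380


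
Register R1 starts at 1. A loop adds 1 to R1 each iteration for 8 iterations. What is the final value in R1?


Starting value: R1 = 1
  Iter 1: R1 = 1 + 1 = 2
  Iter 2: R1 = 2 + 1 = 3
  Iter 3: R1 = 3 + 1 = 4
  Iter 4: R1 = 4 + 1 = 5
  Iter 5: R1 = 5 + 1 = 6
  Iter 6: R1 = 6 + 1 = 7
  Iter 7: R1 = 7 + 1 = 8
  Iter 8: R1 = 8 + 1 = 9
Final: R1 = 9

9


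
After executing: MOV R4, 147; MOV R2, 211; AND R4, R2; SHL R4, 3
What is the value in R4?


Register state trace:
  MOV R4, 147  → R4 = 147 (0b10010011)
  MOV R2, 211  → R2 = 211 (0b11010011)
  AND R4, R2  → R4 = 147 AND 211 = 147 (0b10010011)
  SHL R4, 3  → R4 = 147 << 3 = 1176
Final: R4 = 1176

1176


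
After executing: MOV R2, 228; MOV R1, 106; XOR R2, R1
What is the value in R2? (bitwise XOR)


Register state trace:
  MOV R2, 228  → R2 = 228 (0b11100100)
  MOV R1, 106  → R1 = 106 (0b01101010)
  XOR R2, R1  → R2 = 228 XOR 106 = 142 (0b10001110)
Final: R2 = 142

142


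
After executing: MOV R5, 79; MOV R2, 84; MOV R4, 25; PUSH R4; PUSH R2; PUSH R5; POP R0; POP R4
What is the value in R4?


Stack trace (top is rightmost):
  MOV R5, 79  → R5 = 79
  MOV R2, 84  → R2 = 84
  MOV R4, 25  → R4 = 25
  PUSH R4  → stack: [25]
  PUSH R2  → stack: [25, 84]
  PUSH R5  → stack: [25, 84, 79]
  POP R0  → R0 = 79, stack: [25, 84]
  POP R4  → R4 = 84, stack: [25]
Final: R4 = 84

84


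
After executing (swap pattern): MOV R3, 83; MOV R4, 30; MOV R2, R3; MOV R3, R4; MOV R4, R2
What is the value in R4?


Register state trace (swap pattern):
  MOV R3, 83  → R3 = 83
  MOV R4, 30  → R4 = 30
  MOV R2, R3  → R2 = 83  (save R3)
  MOV R3, R4  → R3 = 30  (R3 gets R4's value)
  MOV R4, R2  → R4 = 83  (R4 gets saved value)
Final: R4 = 83

83


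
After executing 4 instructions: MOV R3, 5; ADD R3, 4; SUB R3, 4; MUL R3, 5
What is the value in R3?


Register state trace:
  MOV R3, 5  → R3 = 5
  ADD R3, 4  → R3 = 5 + 4 = 9
  SUB R3, 4  → R3 = 9 - 4 = 5
  MUL R3, 5  → R3 = 5 * 5 = 25
Final: R3 = 25

25


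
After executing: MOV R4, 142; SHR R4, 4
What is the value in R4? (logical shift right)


Register state trace:
  MOV R4, 142  → R4 = 142
  SHR R4, 4  → R4 = 142 >> 4 = 142 // 2^4 = 8
Final: R4 = 8

8


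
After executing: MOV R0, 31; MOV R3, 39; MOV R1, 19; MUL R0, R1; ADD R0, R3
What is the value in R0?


Register state trace:
  MOV R0, 31  → R0 = 31
  MOV R3, 39  → R3 = 39
  MOV R1, 19  → R1 = 19
  MUL R0, R1  → R0 = 31 * 19 = 589
  ADD R0, R3  → R0 = 589 + 39 = 628
Final: R0 = 628

628


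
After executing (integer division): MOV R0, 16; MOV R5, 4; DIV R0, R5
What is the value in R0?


Register state trace:
  MOV R0, 16  → R0 = 16
  MOV R5, 4  → R5 = 4
  DIV R0, R5  → R0 = 16 // 4 = 4
Final: R0 = 4

4


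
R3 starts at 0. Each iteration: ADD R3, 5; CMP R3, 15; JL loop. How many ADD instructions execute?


Loop trace (R3 starts at 0, target 15, step 5):
  ADD #1: R3 = 0 + 5 = 5  → 5 < 15, loop
  ADD #2: R3 = 5 + 5 = 10  → 10 < 15, loop
  ADD #3: R3 = 10 + 5 = 15  → 15 >= 15, exit
Total ADD instructions: 3

3


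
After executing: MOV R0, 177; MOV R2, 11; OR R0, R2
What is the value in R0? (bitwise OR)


Register state trace:
  MOV R0, 177  → R0 = 177 (0b10110001)
  MOV R2, 11  → R2 = 11 (0b00001011)
  OR R0, R2   → R0 = 177 OR 11 = 187 (0b10111011)
Final: R0 = 187

187


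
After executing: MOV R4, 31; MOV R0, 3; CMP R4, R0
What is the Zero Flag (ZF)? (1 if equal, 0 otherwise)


Register state trace:
  MOV R4, 31  → R4 = 31
  MOV R0, 3  → R0 = 3
  CMP R4, R0  → computes 31 - 3 = 28
  Result is nonzero, so values are not equal
ZF = 0

0


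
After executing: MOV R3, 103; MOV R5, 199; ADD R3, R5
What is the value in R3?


Register state trace:
  MOV R3, 103  → R3 = 103
  MOV R5, 199  → R5 = 199
  ADD R3, R5  → R3 = 103 + 199 = 302
Final: R3 = 302

302


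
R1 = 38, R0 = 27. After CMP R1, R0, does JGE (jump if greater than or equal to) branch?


Trace:
  R1 = 38, R0 = 27
  CMP R1, R0  → compares 38 vs 27
  JGE checks: is 38 greater than or equal to 27?
  38 > 27, so condition is true
Branch taken: Yes

Yes


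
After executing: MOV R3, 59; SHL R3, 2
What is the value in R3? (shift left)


Register state trace:
  MOV R3, 59  → R3 = 59
  SHL R3, 2  → R3 = 59 << 2 = 59 * 2^2 = 236
Final: R3 = 236

236


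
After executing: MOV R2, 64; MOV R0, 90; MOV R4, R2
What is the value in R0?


Register state trace:
  MOV R2, 64  → R2 = 64
  MOV R0, 90  → R0 = 90
  MOV R4, R2  → R4 = 64
Final: R0 = 90

90


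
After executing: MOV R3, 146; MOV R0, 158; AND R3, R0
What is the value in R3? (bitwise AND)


Register state trace:
  MOV R3, 146  → R3 = 146 (0b10010010)
  MOV R0, 158  → R0 = 158 (0b10011110)
  AND R3, R0  → R3 = 146 AND 158 = 146 (0b10010010)
Final: R3 = 146

146


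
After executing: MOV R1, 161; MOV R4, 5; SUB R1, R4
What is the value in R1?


Register state trace:
  MOV R1, 161  → R1 = 161
  MOV R4, 5  → R4 = 5
  SUB R1, R4  → R1 = 161 - 5 = 156
Final: R1 = 156

156


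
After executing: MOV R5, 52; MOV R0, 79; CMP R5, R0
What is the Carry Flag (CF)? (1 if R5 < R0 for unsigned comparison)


Register state trace:
  MOV R5, 52  → R5 = 52
  MOV R0, 79  → R0 = 79
  CMP R5, R0  → unsigned 52 - 79: borrow occurs
  52 < 79, so CF = 1
CF = 1

1


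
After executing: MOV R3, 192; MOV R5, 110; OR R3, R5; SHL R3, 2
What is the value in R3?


Register state trace:
  MOV R3, 192  → R3 = 192 (0b11000000)
  MOV R5, 110  → R5 = 110 (0b01101110)
  OR R3, R5  → R3 = 192 OR 110 = 238 (0b11101110)
  SHL R3, 2  → R3 = 238 << 2 = 952
Final: R3 = 952

952


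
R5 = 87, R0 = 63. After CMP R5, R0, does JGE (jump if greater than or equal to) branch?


Trace:
  R5 = 87, R0 = 63
  CMP R5, R0  → compares 87 vs 63
  JGE checks: is 87 greater than or equal to 63?
  87 > 63, so condition is true
Branch taken: Yes

Yes


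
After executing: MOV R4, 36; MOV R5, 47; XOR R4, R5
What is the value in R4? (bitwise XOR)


Register state trace:
  MOV R4, 36  → R4 = 36 (0b00100100)
  MOV R5, 47  → R5 = 47 (0b00101111)
  XOR R4, R5  → R4 = 36 XOR 47 = 11 (0b00001011)
Final: R4 = 11

11


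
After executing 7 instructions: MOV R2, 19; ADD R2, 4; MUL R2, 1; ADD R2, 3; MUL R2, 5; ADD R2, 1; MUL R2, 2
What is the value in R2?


Register state trace:
  MOV R2, 19  → R2 = 19
  ADD R2, 4  → R2 = 19 + 4 = 23
  MUL R2, 1  → R2 = 23 * 1 = 23
  ADD R2, 3  → R2 = 23 + 3 = 26
  MUL R2, 5  → R2 = 26 * 5 = 130
  ADD R2, 1  → R2 = 130 + 1 = 131
  MUL R2, 2  → R2 = 131 * 2 = 262
Final: R2 = 262

262


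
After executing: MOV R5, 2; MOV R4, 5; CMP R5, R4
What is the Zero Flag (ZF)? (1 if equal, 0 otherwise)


Register state trace:
  MOV R5, 2  → R5 = 2
  MOV R4, 5  → R4 = 5
  CMP R5, R4  → computes 2 - 5 = -3
  Result is nonzero, so values are not equal
ZF = 0

0


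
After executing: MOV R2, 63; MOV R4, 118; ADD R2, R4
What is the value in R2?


Register state trace:
  MOV R2, 63  → R2 = 63
  MOV R4, 118  → R4 = 118
  ADD R2, R4  → R2 = 63 + 118 = 181
Final: R2 = 181

181


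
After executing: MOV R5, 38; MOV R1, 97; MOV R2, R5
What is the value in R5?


Register state trace:
  MOV R5, 38  → R5 = 38
  MOV R1, 97  → R1 = 97
  MOV R2, R5  → R2 = 38
Final: R5 = 38

38


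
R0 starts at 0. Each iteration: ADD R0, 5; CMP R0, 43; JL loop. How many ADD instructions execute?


Loop trace (R0 starts at 0, target 43, step 5):
  ADD #1: R0 = 0 + 5 = 5  → 5 < 43, loop
  ADD #2: R0 = 5 + 5 = 10  → 10 < 43, loop
  ADD #3: R0 = 10 + 5 = 15  → 15 < 43, loop
  ADD #4: R0 = 15 + 5 = 20  → 20 < 43, loop
  ADD #5: R0 = 20 + 5 = 25  → 25 < 43, loop
  ADD #6: R0 = 25 + 5 = 30  → 30 < 43, loop
  ADD #7: R0 = 30 + 5 = 35  → 35 < 43, loop
  ADD #8: R0 = 35 + 5 = 40  → 40 < 43, loop
  ADD #9: R0 = 40 + 5 = 45  → 45 >= 43, exit
Total ADD instructions: 9

9


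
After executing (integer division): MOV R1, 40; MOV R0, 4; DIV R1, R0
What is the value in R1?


Register state trace:
  MOV R1, 40  → R1 = 40
  MOV R0, 4  → R0 = 4
  DIV R1, R0  → R1 = 40 // 4 = 10
Final: R1 = 10

10


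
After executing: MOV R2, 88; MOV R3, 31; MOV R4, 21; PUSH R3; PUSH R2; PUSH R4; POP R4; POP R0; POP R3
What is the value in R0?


Stack trace (top is rightmost):
  MOV R2, 88  → R2 = 88
  MOV R3, 31  → R3 = 31
  MOV R4, 21  → R4 = 21
  PUSH R3  → stack: [31]
  PUSH R2  → stack: [31, 88]
  PUSH R4  → stack: [31, 88, 21]
  POP R4  → R4 = 21, stack: [31, 88]
  POP R0  → R0 = 88, stack: [31]
  POP R3  → R3 = 31, stack: []
Final: R0 = 88

88


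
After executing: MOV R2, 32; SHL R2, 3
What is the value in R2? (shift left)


Register state trace:
  MOV R2, 32  → R2 = 32
  SHL R2, 3  → R2 = 32 << 3 = 32 * 2^3 = 256
Final: R2 = 256

256


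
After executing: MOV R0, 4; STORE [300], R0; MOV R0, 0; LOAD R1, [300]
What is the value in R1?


Register and memory trace:
  MOV R0, 4  → R0 = 4
  STORE [300], R0  → mem[300] = 4
  MOV R0, 0  → R0 = 0
  LOAD R1, [300]  → R1 = mem[300] = 4
Final: R1 = 4

4


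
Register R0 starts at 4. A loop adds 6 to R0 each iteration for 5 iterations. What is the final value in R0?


Starting value: R0 = 4
  Iter 1: R0 = 4 + 6 = 10
  Iter 2: R0 = 10 + 6 = 16
  Iter 3: R0 = 16 + 6 = 22
  Iter 4: R0 = 22 + 6 = 28
  Iter 5: R0 = 28 + 6 = 34
Final: R0 = 34

34


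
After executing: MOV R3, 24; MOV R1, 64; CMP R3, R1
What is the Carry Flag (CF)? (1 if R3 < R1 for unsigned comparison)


Register state trace:
  MOV R3, 24  → R3 = 24
  MOV R1, 64  → R1 = 64
  CMP R3, R1  → unsigned 24 - 64: borrow occurs
  24 < 64, so CF = 1
CF = 1

1


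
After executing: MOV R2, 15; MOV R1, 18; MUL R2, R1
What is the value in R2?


Register state trace:
  MOV R2, 15  → R2 = 15
  MOV R1, 18  → R1 = 18
  MUL R2, R1  → R2 = 15 * 18 = 270
Final: R2 = 270

270


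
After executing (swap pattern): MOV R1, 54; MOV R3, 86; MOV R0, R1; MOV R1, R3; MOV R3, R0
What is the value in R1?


Register state trace (swap pattern):
  MOV R1, 54  → R1 = 54
  MOV R3, 86  → R3 = 86
  MOV R0, R1  → R0 = 54  (save R1)
  MOV R1, R3  → R1 = 86  (R1 gets R3's value)
  MOV R3, R0  → R3 = 54  (R3 gets saved value)
Final: R1 = 86

86


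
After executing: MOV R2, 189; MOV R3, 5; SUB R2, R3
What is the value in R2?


Register state trace:
  MOV R2, 189  → R2 = 189
  MOV R3, 5  → R3 = 5
  SUB R2, R3  → R2 = 189 - 5 = 184
Final: R2 = 184

184


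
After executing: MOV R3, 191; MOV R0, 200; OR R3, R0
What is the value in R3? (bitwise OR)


Register state trace:
  MOV R3, 191  → R3 = 191 (0b10111111)
  MOV R0, 200  → R0 = 200 (0b11001000)
  OR R3, R0   → R3 = 191 OR 200 = 255 (0b11111111)
Final: R3 = 255

255


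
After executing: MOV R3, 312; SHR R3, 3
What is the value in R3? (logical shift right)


Register state trace:
  MOV R3, 312  → R3 = 312
  SHR R3, 3  → R3 = 312 >> 3 = 312 // 2^3 = 39
Final: R3 = 39

39


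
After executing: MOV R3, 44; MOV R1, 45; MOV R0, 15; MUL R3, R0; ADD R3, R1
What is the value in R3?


Register state trace:
  MOV R3, 44  → R3 = 44
  MOV R1, 45  → R1 = 45
  MOV R0, 15  → R0 = 15
  MUL R3, R0  → R3 = 44 * 15 = 660
  ADD R3, R1  → R3 = 660 + 45 = 705
Final: R3 = 705

705


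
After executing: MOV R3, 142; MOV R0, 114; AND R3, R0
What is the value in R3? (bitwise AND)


Register state trace:
  MOV R3, 142  → R3 = 142 (0b10001110)
  MOV R0, 114  → R0 = 114 (0b01110010)
  AND R3, R0  → R3 = 142 AND 114 = 2 (0b00000010)
Final: R3 = 2

2


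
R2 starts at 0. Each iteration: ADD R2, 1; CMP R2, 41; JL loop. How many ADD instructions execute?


Loop trace (R2 starts at 0, target 41, step 1):
  ADD #1: R2 = 0 + 1 = 1  → 1 < 41, loop
  ADD #2: R2 = 1 + 1 = 2  → 2 < 41, loop
  ADD #3: R2 = 2 + 1 = 3  → 3 < 41, loop
  ADD #4: R2 = 3 + 1 = 4  → 4 < 41, loop
  ADD #5: R2 = 4 + 1 = 5  → 5 < 41, loop
  ADD #6: R2 = 5 + 1 = 6  → 6 < 41, loop
  ADD #7: R2 = 6 + 1 = 7  → 7 < 41, loop
  ADD #8: R2 = 7 + 1 = 8  → 8 < 41, loop
  ADD #9: R2 = 8 + 1 = 9  → 9 < 41, loop
  ADD #10: R2 = 9 + 1 = 10  → 10 < 41, loop
  ADD #11: R2 = 10 + 1 = 11  → 11 < 41, loop
  ADD #12: R2 = 11 + 1 = 12  → 12 < 41, loop
  ADD #13: R2 = 12 + 1 = 13  → 13 < 41, loop
  ADD #14: R2 = 13 + 1 = 14  → 14 < 41, loop
  ADD #15: R2 = 14 + 1 = 15  → 15 < 41, loop
  ADD #16: R2 = 15 + 1 = 16  → 16 < 41, loop
  ADD #17: R2 = 16 + 1 = 17  → 17 < 41, loop
  ADD #18: R2 = 17 + 1 = 18  → 18 < 41, loop
  ADD #19: R2 = 18 + 1 = 19  → 19 < 41, loop
  ADD #20: R2 = 19 + 1 = 20  → 20 < 41, loop
  ADD #21: R2 = 20 + 1 = 21  → 21 < 41, loop
  ADD #22: R2 = 21 + 1 = 22  → 22 < 41, loop
  ADD #23: R2 = 22 + 1 = 23  → 23 < 41, loop
  ADD #24: R2 = 23 + 1 = 24  → 24 < 41, loop
  ADD #25: R2 = 24 + 1 = 25  → 25 < 41, loop
  ADD #26: R2 = 25 + 1 = 26  → 26 < 41, loop
  ADD #27: R2 = 26 + 1 = 27  → 27 < 41, loop
  ADD #28: R2 = 27 + 1 = 28  → 28 < 41, loop
  ADD #29: R2 = 28 + 1 = 29  → 29 < 41, loop
  ADD #30: R2 = 29 + 1 = 30  → 30 < 41, loop
  ADD #31: R2 = 30 + 1 = 31  → 31 < 41, loop
  ADD #32: R2 = 31 + 1 = 32  → 32 < 41, loop
  ADD #33: R2 = 32 + 1 = 33  → 33 < 41, loop
  ADD #34: R2 = 33 + 1 = 34  → 34 < 41, loop
  ADD #35: R2 = 34 + 1 = 35  → 35 < 41, loop
  ADD #36: R2 = 35 + 1 = 36  → 36 < 41, loop
  ADD #37: R2 = 36 + 1 = 37  → 37 < 41, loop
  ADD #38: R2 = 37 + 1 = 38  → 38 < 41, loop
  ADD #39: R2 = 38 + 1 = 39  → 39 < 41, loop
  ADD #40: R2 = 39 + 1 = 40  → 40 < 41, loop
  ADD #41: R2 = 40 + 1 = 41  → 41 >= 41, exit
Total ADD instructions: 41

41


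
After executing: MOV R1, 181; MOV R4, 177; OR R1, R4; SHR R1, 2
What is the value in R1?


Register state trace:
  MOV R1, 181  → R1 = 181 (0b10110101)
  MOV R4, 177  → R4 = 177 (0b10110001)
  OR R1, R4  → R1 = 181 OR 177 = 181 (0b10110101)
  SHR R1, 2  → R1 = 181 >> 2 = 45
Final: R1 = 45

45


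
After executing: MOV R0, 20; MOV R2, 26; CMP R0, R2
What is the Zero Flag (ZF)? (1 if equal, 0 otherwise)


Register state trace:
  MOV R0, 20  → R0 = 20
  MOV R2, 26  → R2 = 26
  CMP R0, R2  → computes 20 - 26 = -6
  Result is nonzero, so values are not equal
ZF = 0

0


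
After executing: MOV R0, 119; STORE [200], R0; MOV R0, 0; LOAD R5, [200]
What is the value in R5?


Register and memory trace:
  MOV R0, 119  → R0 = 119
  STORE [200], R0  → mem[200] = 119
  MOV R0, 0  → R0 = 0
  LOAD R5, [200]  → R5 = mem[200] = 119
Final: R5 = 119

119


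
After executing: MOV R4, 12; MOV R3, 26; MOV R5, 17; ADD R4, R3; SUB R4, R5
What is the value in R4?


Register state trace:
  MOV R4, 12  → R4 = 12
  MOV R3, 26  → R3 = 26
  MOV R5, 17  → R5 = 17
  ADD R4, R3  → R4 = 12 + 26 = 38
  SUB R4, R5  → R4 = 38 - 17 = 21
Final: R4 = 21

21


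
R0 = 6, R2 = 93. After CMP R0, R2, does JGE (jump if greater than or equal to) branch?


Trace:
  R0 = 6, R2 = 93
  CMP R0, R2  → compares 6 vs 93
  JGE checks: is 6 greater than or equal to 93?
  6 < 93, so condition is false
Branch taken: No

No


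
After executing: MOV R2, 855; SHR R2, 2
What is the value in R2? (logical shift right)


Register state trace:
  MOV R2, 855  → R2 = 855
  SHR R2, 2  → R2 = 855 >> 2 = 855 // 2^2 = 213
Final: R2 = 213

213


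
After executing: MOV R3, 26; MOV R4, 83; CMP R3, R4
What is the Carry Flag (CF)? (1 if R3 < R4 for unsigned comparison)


Register state trace:
  MOV R3, 26  → R3 = 26
  MOV R4, 83  → R4 = 83
  CMP R3, R4  → unsigned 26 - 83: borrow occurs
  26 < 83, so CF = 1
CF = 1

1


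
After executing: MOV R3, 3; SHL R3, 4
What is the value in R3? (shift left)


Register state trace:
  MOV R3, 3  → R3 = 3
  SHL R3, 4  → R3 = 3 << 4 = 3 * 2^4 = 48
Final: R3 = 48

48


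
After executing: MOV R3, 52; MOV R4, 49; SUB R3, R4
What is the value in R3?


Register state trace:
  MOV R3, 52  → R3 = 52
  MOV R4, 49  → R4 = 49
  SUB R3, R4  → R3 = 52 - 49 = 3
Final: R3 = 3

3
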